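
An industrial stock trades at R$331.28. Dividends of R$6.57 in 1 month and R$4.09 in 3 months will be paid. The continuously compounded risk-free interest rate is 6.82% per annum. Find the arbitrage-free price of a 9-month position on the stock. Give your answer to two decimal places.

PV(dividends) I = 6.57·e^(−0.0682·1/12) + 4.09·e^(−0.0682·3/12)
I = 6.5328 + 4.0209 = 10.5537
F = (S − I)·e^(rT) = (331.28 − 10.5537) · e^(0.0682·9/12)
= 320.7263 · e^0.051150 = 320.7263 × 1.052481 = R$337.56

R$337.56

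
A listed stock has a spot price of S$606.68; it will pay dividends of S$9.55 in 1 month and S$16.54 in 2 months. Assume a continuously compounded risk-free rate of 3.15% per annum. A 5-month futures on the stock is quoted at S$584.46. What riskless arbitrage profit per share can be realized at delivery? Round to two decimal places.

S$3.91 per share

PV(dividends) I = 9.55·e^(−0.0315·1/12) + 16.54·e^(−0.0315·2/12) = 25.9784
Fair futures F* = (S − I)·e^(rT) = (606.68 − 25.9784)·e^0.013125 = 580.7016 × 1.013212 = 588.3738
Market S$584.46 < fair 588.3738: forward underpriced → reverse cash-and-carry (short the stock, invest proceeds at r, pay the dividends, go long the forward).
Profit at T = |F_mkt − F*| = |584.46 − 588.3738| = S$3.91 per share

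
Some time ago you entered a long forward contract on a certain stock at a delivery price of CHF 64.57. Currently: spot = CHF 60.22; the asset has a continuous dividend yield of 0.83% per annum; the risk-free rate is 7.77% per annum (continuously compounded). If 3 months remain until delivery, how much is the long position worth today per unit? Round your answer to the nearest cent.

-CHF 3.23

Current fair forward for the remaining 3 months: F = S·e^((r − q)·T), (r − q) = 0.0777 − 0.0083 = 0.0694
F = 60.22 · e^(0.0694 × 3/12) = 60.22 × 1.017501 = 61.2739
Value of long forward = (F − K)·e^(−rT) = (61.2739 − 64.57) · e^(−0.0777·3/12)
= -3.2961 × 0.980762 = -3.23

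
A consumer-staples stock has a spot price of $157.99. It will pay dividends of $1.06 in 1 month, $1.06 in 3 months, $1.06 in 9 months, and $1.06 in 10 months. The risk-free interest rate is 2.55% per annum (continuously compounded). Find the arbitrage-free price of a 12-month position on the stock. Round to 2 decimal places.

PV(dividends) I = 1.06·e^(−0.0255·1/12) + 1.06·e^(−0.0255·3/12) + 1.06·e^(−0.0255·9/12) + 1.06·e^(−0.0255·10/12)
I = 1.0577 + 1.0533 + 1.0399 + 1.0377 = 4.1886
F = (S − I)·e^(rT) = (157.99 − 4.1886) · e^(0.0255·12/12)
= 153.8014 · e^0.025500 = 153.8014 × 1.025828 = $157.77

$157.77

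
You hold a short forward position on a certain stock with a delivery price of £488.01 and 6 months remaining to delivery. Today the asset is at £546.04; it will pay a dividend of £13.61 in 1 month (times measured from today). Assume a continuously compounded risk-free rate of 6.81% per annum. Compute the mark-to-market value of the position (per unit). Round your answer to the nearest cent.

PV(remaining dividends) I = 13.61·e^(−0.0681·1/12) = 13.5330
Current forward F = (S − I)·e^(rT) = (546.04 − 13.5330)·e^(0.0681·6/12) = 532.5070 × 1.034636 = 550.9509
Value (long) = (F − K)·e^(−rT) = (550.9509 − 488.01) × 0.966523 = 60.8338
Short position value = −(long value) = -£60.83

-£60.83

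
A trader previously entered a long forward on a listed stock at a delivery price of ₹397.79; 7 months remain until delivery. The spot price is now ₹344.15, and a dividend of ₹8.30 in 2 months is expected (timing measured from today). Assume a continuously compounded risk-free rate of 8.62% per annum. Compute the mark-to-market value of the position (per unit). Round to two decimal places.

-₹42.31

PV(remaining dividends) I = 8.30·e^(−0.0862·2/12) = 8.1816
Current forward F = (S − I)·e^(rT) = (344.15 − 8.1816)·e^(0.0862·7/12) = 335.9684 × 1.051569 = 353.2940
Value (long) = (F − K)·e^(−rT) = (353.2940 − 397.79) × 0.950960 = -42.3139
Value = -₹42.31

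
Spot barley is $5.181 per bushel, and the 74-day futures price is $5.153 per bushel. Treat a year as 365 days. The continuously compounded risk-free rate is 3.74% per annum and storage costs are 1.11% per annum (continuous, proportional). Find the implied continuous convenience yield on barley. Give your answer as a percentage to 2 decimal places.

7.52%

F = S·e^((r+u−y)T) ⇒ (r+u−y) = ln(F/S)/T
ln(5.153/5.181) = -0.005419; /T ⇒ -0.026729
y = r + u − ln(F/S)/T = 0.0374 + 0.0111 + 0.026729 = 0.075229
y = 7.52%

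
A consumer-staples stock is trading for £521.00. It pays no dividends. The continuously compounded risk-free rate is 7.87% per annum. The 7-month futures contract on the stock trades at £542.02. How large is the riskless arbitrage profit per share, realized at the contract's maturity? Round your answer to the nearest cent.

Fair futures: F* = S·e^(carry·T), with carry = r = 0.0787
F* = 521.00 · e^(0.0787 × 7/12) = 521.00 · e^0.045908 = 521.00 × 1.046978 = £545.4755
Market £542.02 < fair £545.4755: forward underpriced → reverse cash-and-carry (short spot, go long the forward).
At maturity, profit = |F_mkt − F*| = |542.02 − 545.4755| = £3.46 per share

£3.46 per share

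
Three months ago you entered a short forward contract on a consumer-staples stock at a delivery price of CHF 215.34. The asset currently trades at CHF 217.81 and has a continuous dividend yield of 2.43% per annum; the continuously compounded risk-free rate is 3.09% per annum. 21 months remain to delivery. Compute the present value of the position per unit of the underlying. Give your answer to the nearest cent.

-CHF 4.74

Current fair forward for the remaining 21 months: F = S·e^((r − q)·T), (r − q) = 0.0309 − 0.0243 = 0.0066
F = 217.81 · e^(0.0066 × 21/12) = 217.81 × 1.011617 = 220.3403
Value of long forward = (F − K)·e^(−rT) = (220.3403 − 215.34) · e^(−0.0309·21/12)
= 5.0003 × 0.947361 = 4.74
Short position value = −(long value) = -CHF 4.74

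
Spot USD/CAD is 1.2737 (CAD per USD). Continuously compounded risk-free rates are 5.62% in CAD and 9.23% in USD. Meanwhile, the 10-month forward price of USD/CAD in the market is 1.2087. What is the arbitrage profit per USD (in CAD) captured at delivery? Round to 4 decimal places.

0.0273 per USD (in CAD)

Fair forward: F* = S·e^(carry·T), with carry = (r_CAD − r_USD) = 0.0562 − 0.0923 = -0.0361
F* = 1.2737 · e^(-0.0361 × 10/12) = 1.2737 · e^-0.030083 = 1.2737 × 0.970365 = 1.2360
Market 1.2087 < fair 1.2360: forward underpriced → reverse cash-and-carry (short spot, go long the forward).
At maturity, profit = |F_mkt − F*| = |1.2087 − 1.2360| = 0.0273 per USD (in CAD)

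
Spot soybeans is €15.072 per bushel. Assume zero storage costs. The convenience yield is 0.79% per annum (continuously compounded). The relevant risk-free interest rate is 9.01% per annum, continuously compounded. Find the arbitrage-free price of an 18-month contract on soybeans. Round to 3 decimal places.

Net carry = r + u − y = 0.0901 + 0.0000 − 0.0079 = 0.0822
F = S·e^((r+u−y)T) = 15.072 · e^(0.0822 × 18/12) = 15.072 · e^0.123300
= 15.072 × 1.131224 = €17.050 per bushel

€17.050 per bushel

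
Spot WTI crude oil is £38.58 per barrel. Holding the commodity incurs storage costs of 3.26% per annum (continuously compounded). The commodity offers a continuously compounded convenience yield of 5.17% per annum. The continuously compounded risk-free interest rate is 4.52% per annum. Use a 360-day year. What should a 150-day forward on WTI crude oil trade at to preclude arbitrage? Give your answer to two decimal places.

£39.00 per barrel

Net carry = r + u − y = 0.0452 + 0.0326 − 0.0517 = 0.0261
F = S·e^((r+u−y)T) = 38.58 · e^(0.0261 × 150/360) = 38.58 · e^0.010875
= 38.58 × 1.010934 = £39.00 per barrel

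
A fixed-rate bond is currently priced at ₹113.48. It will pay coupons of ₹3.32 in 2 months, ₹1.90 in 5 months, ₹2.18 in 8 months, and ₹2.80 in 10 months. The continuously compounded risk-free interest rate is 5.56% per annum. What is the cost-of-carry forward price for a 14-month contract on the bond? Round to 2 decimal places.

₹110.50

PV(coupons) I = 3.32·e^(−0.0556·2/12) + 1.90·e^(−0.0556·5/12) + 2.18·e^(−0.0556·8/12) + 2.80·e^(−0.0556·10/12)
I = 3.2894 + 1.8565 + 2.1007 + 2.6732 = 9.9198
F = (S − I)·e^(rT) = (113.48 − 9.9198) · e^(0.0556·14/12)
= 103.5602 · e^0.064867 = 103.5602 × 1.067017 = ₹110.50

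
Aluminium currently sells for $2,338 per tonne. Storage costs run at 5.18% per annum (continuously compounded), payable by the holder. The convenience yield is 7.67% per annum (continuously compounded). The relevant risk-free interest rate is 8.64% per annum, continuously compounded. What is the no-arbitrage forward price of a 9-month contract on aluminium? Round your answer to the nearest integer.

$2,448 per tonne

Net carry = r + u − y = 0.0864 + 0.0518 − 0.0767 = 0.0615
F = S·e^((r+u−y)T) = 2338 · e^(0.0615 × 9/12) = 2338 · e^0.046125
= 2338 × 1.047205 = $2,448 per tonne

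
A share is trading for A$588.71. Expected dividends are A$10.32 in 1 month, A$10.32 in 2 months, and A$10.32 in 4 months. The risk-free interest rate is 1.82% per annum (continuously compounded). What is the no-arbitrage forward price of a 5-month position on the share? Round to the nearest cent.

A$562.11

PV(dividends) I = 10.32·e^(−0.0182·1/12) + 10.32·e^(−0.0182·2/12) + 10.32·e^(−0.0182·4/12)
I = 10.3044 + 10.2887 + 10.2576 = 30.8507
F = (S − I)·e^(rT) = (588.71 − 30.8507) · e^(0.0182·5/12)
= 557.8593 · e^0.007583 = 557.8593 × 1.007612 = A$562.11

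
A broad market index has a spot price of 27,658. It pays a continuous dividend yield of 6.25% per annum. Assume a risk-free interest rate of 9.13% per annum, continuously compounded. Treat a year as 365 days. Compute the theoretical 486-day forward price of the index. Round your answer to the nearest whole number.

28,739

F = S·e^((r − q)T) = 27658 · e^((0.0913 − 0.0625) × 486/365)
= 27658 · e^0.038347 = 27658 × 1.039092
F = 28,739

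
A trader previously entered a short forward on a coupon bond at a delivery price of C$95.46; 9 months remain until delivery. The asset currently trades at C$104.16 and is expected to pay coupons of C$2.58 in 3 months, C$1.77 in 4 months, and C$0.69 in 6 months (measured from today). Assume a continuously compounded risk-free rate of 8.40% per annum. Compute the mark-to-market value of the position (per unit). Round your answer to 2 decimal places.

PV(remaining coupons) I = 2.58·e^(−0.0840·3/12) + 1.77·e^(−0.0840·4/12) + 0.69·e^(−0.0840·6/12) = 4.9091
Current forward F = (S − I)·e^(rT) = (104.16 − 4.9091)·e^(0.0840·9/12) = 99.2509 × 1.065027 = 105.7049
Value (long) = (F − K)·e^(−rT) = (105.7049 − 95.46) × 0.938943 = 9.6194
Short position value = −(long value) = -C$9.62

-C$9.62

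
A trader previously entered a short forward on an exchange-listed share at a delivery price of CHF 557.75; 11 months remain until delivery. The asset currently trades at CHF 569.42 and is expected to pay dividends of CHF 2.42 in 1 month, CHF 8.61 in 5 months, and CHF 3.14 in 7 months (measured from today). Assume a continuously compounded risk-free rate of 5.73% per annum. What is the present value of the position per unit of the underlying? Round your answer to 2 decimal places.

PV(remaining dividends) I = 2.42·e^(−0.0573·1/12) + 8.61·e^(−0.0573·5/12) + 3.14·e^(−0.0573·7/12) = 13.8521
Current forward F = (S − I)·e^(rT) = (569.42 − 13.8521)·e^(0.0573·11/12) = 555.5679 × 1.053929 = 585.5291
Value (long) = (F − K)·e^(−rT) = (585.5291 − 557.75) × 0.948831 = 26.3577
Short position value = −(long value) = -CHF 26.36

-CHF 26.36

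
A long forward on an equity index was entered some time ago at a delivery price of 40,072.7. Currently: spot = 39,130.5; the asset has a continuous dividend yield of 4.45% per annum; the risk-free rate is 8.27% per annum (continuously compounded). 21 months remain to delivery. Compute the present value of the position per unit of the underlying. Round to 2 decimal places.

1525.53

Current fair forward for the remaining 21 months: F = S·e^((r − q)·T), (r − q) = 0.0827 − 0.0445 = 0.0382
F = 39130.5 · e^(0.0382 × 21/12) = 39130.5 × 1.06913510 = 41835.7910
Value of long forward = (F − K)·e^(−rT) = (41835.7910 − 40072.7) · e^(−0.0827·21/12)
= 1763.0910 × 0.86526021 = 1525.53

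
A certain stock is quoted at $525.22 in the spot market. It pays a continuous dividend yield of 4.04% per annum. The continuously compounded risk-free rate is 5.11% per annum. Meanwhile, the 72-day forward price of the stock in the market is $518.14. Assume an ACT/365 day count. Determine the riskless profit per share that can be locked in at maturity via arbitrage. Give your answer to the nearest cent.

Fair forward: F* = S·e^(carry·T), with carry = (r − q) = 0.0511 − 0.0404 = 0.0107
F* = 525.22 · e^(0.0107 × 72/365) = 525.22 · e^0.002111 = 525.22 × 1.002113 = $526.3298
Market $518.14 < fair $526.3298: forward underpriced → reverse cash-and-carry (short spot, go long the forward).
At maturity, profit = |F_mkt − F*| = |518.14 − 526.3298| = $8.19 per share

$8.19 per share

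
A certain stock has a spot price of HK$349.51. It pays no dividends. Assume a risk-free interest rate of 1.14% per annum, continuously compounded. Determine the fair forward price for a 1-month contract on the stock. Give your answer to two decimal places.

HK$349.84

F = S·e^(rT) = 349.51 · e^(0.0114 × 1/12)
= 349.51 · e^0.000950 = 349.51 × 1.000950
F = HK$349.84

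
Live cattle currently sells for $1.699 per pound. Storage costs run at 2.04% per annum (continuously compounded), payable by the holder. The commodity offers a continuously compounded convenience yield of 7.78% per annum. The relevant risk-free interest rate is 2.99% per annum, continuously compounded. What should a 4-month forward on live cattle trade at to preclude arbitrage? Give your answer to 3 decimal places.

Net carry = r + u − y = 0.0299 + 0.0204 − 0.0778 = -0.0275
F = S·e^((r+u−y)T) = 1.699 · e^(-0.0275 × 4/12) = 1.699 · e^-0.009167
= 1.699 × 0.990875 = $1.683 per pound

$1.683 per pound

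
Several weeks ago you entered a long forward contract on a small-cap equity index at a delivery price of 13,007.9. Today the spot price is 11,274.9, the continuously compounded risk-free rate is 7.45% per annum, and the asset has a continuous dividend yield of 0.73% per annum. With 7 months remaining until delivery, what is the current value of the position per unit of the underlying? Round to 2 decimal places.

Current fair forward for the remaining 7 months: F = S·e^((r − q)·T), (r − q) = 0.0745 − 0.0073 = 0.0672
F = 11274.9 · e^(0.0672 × 7/12) = 11274.9 × 1.03997846 = 11725.6531
Value of long forward = (F − K)·e^(−rT) = (11725.6531 − 13007.9) · e^(−0.0745·7/12)
= -1282.2469 × 0.95747245 = -1227.72

-1227.72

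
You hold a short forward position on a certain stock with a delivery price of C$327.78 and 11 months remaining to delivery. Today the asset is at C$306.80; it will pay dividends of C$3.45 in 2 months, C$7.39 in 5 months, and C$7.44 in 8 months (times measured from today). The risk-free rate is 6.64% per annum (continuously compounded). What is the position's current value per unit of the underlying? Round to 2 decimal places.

C$19.34

PV(remaining dividends) I = 3.45·e^(−0.0664·2/12) + 7.39·e^(−0.0664·5/12) + 7.44·e^(−0.0664·8/12) = 17.7182
Current forward F = (S − I)·e^(rT) = (306.80 − 17.7182)·e^(0.0664·11/12) = 289.0818 × 1.062757 = 307.2237
Value (long) = (F − K)·e^(−rT) = (307.2237 − 327.78) × 0.940949 = -19.3424
Short position value = −(long value) = C$19.34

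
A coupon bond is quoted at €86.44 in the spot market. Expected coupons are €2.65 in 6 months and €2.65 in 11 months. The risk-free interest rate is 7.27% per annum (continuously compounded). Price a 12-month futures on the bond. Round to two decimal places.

€87.54

PV(coupons) I = 2.65·e^(−0.0727·6/12) + 2.65·e^(−0.0727·11/12)
I = 2.5554 + 2.4792 = 5.0346
F = (S − I)·e^(rT) = (86.44 − 5.0346) · e^(0.0727·12/12)
= 81.4054 · e^0.072700 = 81.4054 × 1.075408 = €87.54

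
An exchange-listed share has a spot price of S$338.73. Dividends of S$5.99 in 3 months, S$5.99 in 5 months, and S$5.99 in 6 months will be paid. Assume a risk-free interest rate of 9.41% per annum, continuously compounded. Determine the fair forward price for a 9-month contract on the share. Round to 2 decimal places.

S$344.91

PV(dividends) I = 5.99·e^(−0.0941·3/12) + 5.99·e^(−0.0941·5/12) + 5.99·e^(−0.0941·6/12)
I = 5.8507 + 5.7597 + 5.7147 = 17.3251
F = (S − I)·e^(rT) = (338.73 − 17.3251) · e^(0.0941·9/12)
= 321.4049 · e^0.070575 = 321.4049 × 1.073125 = S$344.91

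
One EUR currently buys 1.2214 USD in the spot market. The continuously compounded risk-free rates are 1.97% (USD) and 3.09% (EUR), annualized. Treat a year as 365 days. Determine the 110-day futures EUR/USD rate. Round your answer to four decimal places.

1.2173

F = S·e^((r_USD − r_EUR)T) = 1.2214 · e^((0.0197 − 0.0309) × 110/365)
= 1.2214 · e^-0.003375 = 1.2214 × 0.996631
F = 1.2173 USD per EUR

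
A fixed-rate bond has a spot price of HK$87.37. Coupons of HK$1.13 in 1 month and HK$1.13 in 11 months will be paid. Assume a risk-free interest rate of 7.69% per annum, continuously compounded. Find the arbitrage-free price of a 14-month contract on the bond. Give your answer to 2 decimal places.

PV(coupons) I = 1.13·e^(−0.0769·1/12) + 1.13·e^(−0.0769·11/12)
I = 1.1228 + 1.0531 = 2.1759
F = (S − I)·e^(rT) = (87.37 − 2.1759) · e^(0.0769·14/12)
= 85.1941 · e^0.089717 = 85.1941 × 1.093865 = HK$93.19

HK$93.19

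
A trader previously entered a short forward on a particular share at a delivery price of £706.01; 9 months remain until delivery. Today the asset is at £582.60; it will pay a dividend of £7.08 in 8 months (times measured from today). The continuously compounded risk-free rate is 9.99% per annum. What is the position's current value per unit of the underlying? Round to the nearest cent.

PV(remaining dividends) I = 7.08·e^(−0.0999·8/12) = 6.6238
Current forward F = (S − I)·e^(rT) = (582.60 − 6.6238)·e^(0.0999·9/12) = 575.9762 × 1.077803 = 620.7889
Value (long) = (F − K)·e^(−rT) = (620.7889 − 706.01) × 0.927813 = -79.0692
Short position value = −(long value) = £79.07

£79.07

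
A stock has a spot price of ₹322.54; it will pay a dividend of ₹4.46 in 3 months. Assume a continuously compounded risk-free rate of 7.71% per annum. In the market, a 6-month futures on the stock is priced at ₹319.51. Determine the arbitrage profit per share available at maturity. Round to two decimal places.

₹11.16 per share

PV(dividends) I = 4.46·e^(−0.0771·3/12) = 4.3749
Fair futures F* = (S − I)·e^(rT) = (322.54 − 4.3749)·e^0.038550 = 318.1651 × 1.039303 = 330.6699
Market ₹319.51 < fair 330.6699: forward underpriced → reverse cash-and-carry (short the stock, invest proceeds at r, pay the dividends, go long the forward).
Profit at T = |F_mkt − F*| = |319.51 − 330.6699| = ₹11.16 per share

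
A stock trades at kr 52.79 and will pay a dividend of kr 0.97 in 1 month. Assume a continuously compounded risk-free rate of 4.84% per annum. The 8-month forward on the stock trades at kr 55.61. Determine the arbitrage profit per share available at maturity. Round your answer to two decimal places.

PV(dividends) I = 0.97·e^(−0.0484·1/12) = 0.9661
Fair forward F* = (S − I)·e^(rT) = (52.79 − 0.9661)·e^0.032267 = 51.8239 × 1.032793 = 53.5234
Market kr 55.61 > fair 53.5234: forward overpriced → cash-and-carry (borrow at r, buy the stock and collect the dividends, short the forward).
Profit at T = |F_mkt − F*| = |55.61 − 53.5234| = kr 2.09 per share

kr 2.09 per share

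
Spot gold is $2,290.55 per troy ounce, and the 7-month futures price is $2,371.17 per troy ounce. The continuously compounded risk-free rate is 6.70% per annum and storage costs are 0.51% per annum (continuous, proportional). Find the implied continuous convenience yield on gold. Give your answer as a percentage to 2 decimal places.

1.28%

F = S·e^((r+u−y)T) ⇒ (r+u−y) = ln(F/S)/T
ln(2371.17/2290.55) = 0.034592; /T ⇒ 0.059301
y = r + u − ln(F/S)/T = 0.0670 + 0.0051 − 0.059301 = 0.012799
y = 1.28%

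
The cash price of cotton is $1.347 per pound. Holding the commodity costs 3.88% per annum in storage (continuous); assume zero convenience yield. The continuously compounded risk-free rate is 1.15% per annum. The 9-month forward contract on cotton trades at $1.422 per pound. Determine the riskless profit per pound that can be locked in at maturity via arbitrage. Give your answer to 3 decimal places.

$0.023 per pound

Fair forward: F* = S·e^(carry·T), with carry = (r + u) = 0.0115 + 0.0388 = 0.0503
F* = 1.347 · e^(0.0503 × 9/12) = 1.347 · e^0.037725 = 1.347 × 1.038446 = $1.3988
Market $1.422 > fair $1.3988: forward overpriced → cash-and-carry (buy spot, short the forward).
At maturity, profit = |F_mkt − F*| = |1.422 − 1.3988| = $0.023 per pound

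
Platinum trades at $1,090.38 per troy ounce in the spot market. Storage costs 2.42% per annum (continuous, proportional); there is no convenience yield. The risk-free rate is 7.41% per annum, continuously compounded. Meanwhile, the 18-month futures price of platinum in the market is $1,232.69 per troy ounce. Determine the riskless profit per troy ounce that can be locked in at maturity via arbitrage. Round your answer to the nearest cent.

Fair futures: F* = S·e^(carry·T), with carry = (r + u) = 0.0741 + 0.0242 = 0.0983
F* = 1090.38 · e^(0.0983 × 18/12) = 1090.38 · e^0.14745000 = 1090.38 × 1.15887534 = $1263.6145
Market $1232.69 < fair $1263.6145: forward underpriced → reverse cash-and-carry (short spot, go long the forward).
At maturity, profit = |F_mkt − F*| = |1232.69 − 1263.6145| = $30.92 per troy ounce

$30.92 per troy ounce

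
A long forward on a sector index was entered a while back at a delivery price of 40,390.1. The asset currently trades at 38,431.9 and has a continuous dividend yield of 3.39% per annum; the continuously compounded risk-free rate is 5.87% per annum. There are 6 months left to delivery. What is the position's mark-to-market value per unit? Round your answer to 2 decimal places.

Current fair forward for the remaining 6 months: F = S·e^((r − q)·T), (r − q) = 0.0587 − 0.0339 = 0.0248
F = 38431.9 · e^(0.0248 × 6/12) = 38431.9 × 1.01247720 = 38911.4225
Value of long forward = (F − K)·e^(−rT) = (38911.4225 − 40390.1) · e^(−0.0587·6/12)
= -1478.6775 × 0.97107653 = -1435.91

-1435.91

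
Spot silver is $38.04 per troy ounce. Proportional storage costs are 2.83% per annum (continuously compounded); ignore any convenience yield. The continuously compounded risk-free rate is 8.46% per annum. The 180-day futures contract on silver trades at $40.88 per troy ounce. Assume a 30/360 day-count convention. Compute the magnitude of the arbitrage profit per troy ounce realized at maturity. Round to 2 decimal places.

Fair futures: F* = S·e^(carry·T), with carry = (r + u) = 0.0846 + 0.0283 = 0.1129
F* = 38.04 · e^(0.1129 × 180/360) = 38.04 · e^0.056450 = 38.04 × 1.058074 = $40.2491
Market $40.88 > fair $40.2491: forward overpriced → cash-and-carry (buy spot, short the forward).
At maturity, profit = |F_mkt − F*| = |40.88 − 40.2491| = $0.63 per troy ounce

$0.63 per troy ounce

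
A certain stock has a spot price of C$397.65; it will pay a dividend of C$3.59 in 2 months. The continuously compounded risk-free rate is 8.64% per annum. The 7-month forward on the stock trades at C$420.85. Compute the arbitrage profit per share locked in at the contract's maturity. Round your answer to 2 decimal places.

PV(dividends) I = 3.59·e^(−0.0864·2/12) = 3.5387
Fair forward F* = (S − I)·e^(rT) = (397.65 − 3.5387)·e^0.050400 = 394.1113 × 1.051692 = 414.4837
Market C$420.85 > fair 414.4837: forward overpriced → cash-and-carry (borrow at r, buy the stock and collect the dividends, short the forward).
Profit at T = |F_mkt − F*| = |420.85 − 414.4837| = C$6.37 per share

C$6.37 per share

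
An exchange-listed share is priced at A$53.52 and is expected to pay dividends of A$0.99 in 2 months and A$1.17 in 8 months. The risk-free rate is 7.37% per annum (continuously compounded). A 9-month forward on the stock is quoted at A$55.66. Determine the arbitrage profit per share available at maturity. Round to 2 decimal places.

A$1.31 per share

PV(dividends) I = 0.99·e^(−0.0737·2/12) + 1.17·e^(−0.0737·8/12) = 2.0918
Fair forward F* = (S − I)·e^(rT) = (53.52 − 2.0918)·e^0.055275 = 51.4282 × 1.056831 = 54.3509
Market A$55.66 > fair 54.3509: forward overpriced → cash-and-carry (borrow at r, buy the stock and collect the dividends, short the forward).
Profit at T = |F_mkt − F*| = |55.66 − 54.3509| = A$1.31 per share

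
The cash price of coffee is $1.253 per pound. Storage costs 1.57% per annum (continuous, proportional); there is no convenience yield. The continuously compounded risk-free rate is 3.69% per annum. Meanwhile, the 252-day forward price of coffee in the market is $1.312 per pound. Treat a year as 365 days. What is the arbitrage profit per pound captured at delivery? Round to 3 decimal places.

Fair forward: F* = S·e^(carry·T), with carry = (r + u) = 0.0369 + 0.0157 = 0.0526
F* = 1.253 · e^(0.0526 × 252/365) = 1.253 · e^0.036316 = 1.253 × 1.036983 = $1.2993
Market $1.312 > fair $1.2993: forward overpriced → cash-and-carry (buy spot, short the forward).
At maturity, profit = |F_mkt − F*| = |1.312 − 1.2993| = $0.013 per pound

$0.013 per pound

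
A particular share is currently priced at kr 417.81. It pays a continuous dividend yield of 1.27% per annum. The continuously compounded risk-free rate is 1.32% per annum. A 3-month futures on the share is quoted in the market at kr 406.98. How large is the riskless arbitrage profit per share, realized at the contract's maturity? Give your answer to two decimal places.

kr 10.88 per share

Fair futures: F* = S·e^(carry·T), with carry = (r − q) = 0.0132 − 0.0127 = 0.0005
F* = 417.81 · e^(0.0005 × 3/12) = 417.81 · e^0.000125 = 417.81 × 1.000125 = kr 417.8622
Market kr 406.98 < fair kr 417.8622: forward underpriced → reverse cash-and-carry (short spot, go long the forward).
At maturity, profit = |F_mkt − F*| = |406.98 − 417.8622| = kr 10.88 per share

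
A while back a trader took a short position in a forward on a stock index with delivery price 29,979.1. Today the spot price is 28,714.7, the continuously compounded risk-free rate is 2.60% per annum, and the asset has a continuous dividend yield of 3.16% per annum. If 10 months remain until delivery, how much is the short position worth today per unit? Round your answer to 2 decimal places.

Current fair forward for the remaining 10 months: F = S·e^((r − q)·T), (r − q) = 0.0260 − 0.0316 = -0.0056
F = 28714.7 · e^(-0.0056 × 10/12) = 28714.7 × 0.99534421 = 28581.0104
Value of long forward = (F − K)·e^(−rT) = (28581.0104 − 29979.1) · e^(−0.0260·10/12)
= -1398.0896 × 0.97856637 = -1368.12
Short position value = −(long value) = 1368.12

1368.12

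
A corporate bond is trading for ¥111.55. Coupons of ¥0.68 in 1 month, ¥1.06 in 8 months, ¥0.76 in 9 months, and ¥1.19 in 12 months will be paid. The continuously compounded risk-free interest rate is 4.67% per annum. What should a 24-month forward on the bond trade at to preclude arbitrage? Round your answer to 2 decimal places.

PV(coupons) I = 0.68·e^(−0.0467·1/12) + 1.06·e^(−0.0467·8/12) + 0.76·e^(−0.0467·9/12) + 1.19·e^(−0.0467·12/12)
I = 0.6774 + 1.0275 + 0.7338 + 1.1357 = 3.5744
F = (S − I)·e^(rT) = (111.55 − 3.5744) · e^(0.0467·24/12)
= 107.9756 · e^0.093400 = 107.9756 × 1.097901 = ¥118.55

¥118.55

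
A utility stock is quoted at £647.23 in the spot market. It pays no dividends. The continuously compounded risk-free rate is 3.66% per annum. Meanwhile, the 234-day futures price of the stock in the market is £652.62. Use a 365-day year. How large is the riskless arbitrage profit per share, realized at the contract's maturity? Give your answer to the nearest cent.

£9.98 per share

Fair futures: F* = S·e^(carry·T), with carry = r = 0.0366
F* = 647.23 · e^(0.0366 × 234/365) = 647.23 · e^0.023464 = 647.23 × 1.023741 = £662.5959
Market £652.62 < fair £662.5959: forward underpriced → reverse cash-and-carry (short spot, go long the forward).
At maturity, profit = |F_mkt − F*| = |652.62 − 662.5959| = £9.98 per share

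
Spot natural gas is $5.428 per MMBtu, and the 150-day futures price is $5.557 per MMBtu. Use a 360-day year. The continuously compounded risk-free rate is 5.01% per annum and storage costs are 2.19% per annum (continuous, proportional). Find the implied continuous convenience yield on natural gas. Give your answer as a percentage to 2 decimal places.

F = S·e^((r+u−y)T) ⇒ (r+u−y) = ln(F/S)/T
ln(5.557/5.428) = 0.023488; /T ⇒ 0.056371
y = r + u − ln(F/S)/T = 0.0501 + 0.0219 − 0.056371 = 0.015629
y = 1.56%

1.56%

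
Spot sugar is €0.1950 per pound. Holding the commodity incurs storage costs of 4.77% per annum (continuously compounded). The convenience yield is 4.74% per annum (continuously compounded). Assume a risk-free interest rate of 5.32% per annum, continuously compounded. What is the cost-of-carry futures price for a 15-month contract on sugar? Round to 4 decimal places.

€0.2085 per pound

Net carry = r + u − y = 0.0532 + 0.0477 − 0.0474 = 0.0535
F = S·e^((r+u−y)T) = 0.1950 · e^(0.0535 × 15/12) = 0.1950 · e^0.066875
= 0.1950 × 1.069162 = €0.2085 per pound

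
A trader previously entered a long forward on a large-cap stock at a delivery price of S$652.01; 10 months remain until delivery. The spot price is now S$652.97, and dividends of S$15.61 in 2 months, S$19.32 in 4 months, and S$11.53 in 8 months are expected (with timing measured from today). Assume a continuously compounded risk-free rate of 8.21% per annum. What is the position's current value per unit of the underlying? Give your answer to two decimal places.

PV(remaining dividends) I = 15.61·e^(−0.0821·2/12) + 19.32·e^(−0.0821·4/12) + 11.53·e^(−0.0821·8/12) = 45.1122
Current forward F = (S − I)·e^(rT) = (652.97 − 45.1122)·e^(0.0821·10/12) = 607.8578 × 1.070811 = 650.9008
Value (long) = (F − K)·e^(−rT) = (650.9008 − 652.01) × 0.933871 = -1.0358
Value = -S$1.04

-S$1.04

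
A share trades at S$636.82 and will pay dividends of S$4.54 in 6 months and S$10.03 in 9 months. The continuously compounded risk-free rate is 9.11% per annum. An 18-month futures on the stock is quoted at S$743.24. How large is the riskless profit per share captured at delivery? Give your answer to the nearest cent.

PV(dividends) I = 4.54·e^(−0.0911·6/12) + 10.03·e^(−0.0911·9/12) = 13.7054
Fair futures F* = (S − I)·e^(rT) = (636.82 − 13.7054)·e^0.136650 = 623.1146 × 1.146427 = 714.3554
Market S$743.24 > fair 714.3554: forward overpriced → cash-and-carry (borrow at r, buy the stock and collect the dividends, short the forward).
Profit at T = |F_mkt − F*| = |743.24 − 714.3554| = S$28.88 per share

S$28.88 per share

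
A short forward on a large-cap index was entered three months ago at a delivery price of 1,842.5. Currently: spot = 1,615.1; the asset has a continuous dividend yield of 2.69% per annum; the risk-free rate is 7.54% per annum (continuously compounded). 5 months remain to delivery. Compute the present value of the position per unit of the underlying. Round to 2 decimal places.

Current fair forward for the remaining 5 months: F = S·e^((r − q)·T), (r − q) = 0.0754 − 0.0269 = 0.0485
F = 1615.1 · e^(0.0485 × 5/12) = 1615.1 × 1.02041390 = 1648.0705
Value of long forward = (F − K)·e^(−rT) = (1648.0705 − 1842.5) · e^(−0.0754·5/12)
= -194.4295 × 0.96907171 = -188.42
Short position value = −(long value) = 188.42

188.42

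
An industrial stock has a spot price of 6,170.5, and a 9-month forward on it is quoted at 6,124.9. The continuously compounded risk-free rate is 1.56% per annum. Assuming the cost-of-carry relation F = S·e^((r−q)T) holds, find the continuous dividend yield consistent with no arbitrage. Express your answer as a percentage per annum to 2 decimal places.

From F = S·e^((r−q)T): (r − q) = ln(F/S)/T
ln(6124.9/6170.5) = ln(0.992610) = -0.007417
(r − q) = -0.007417 / (9/12) = -0.009889
q = r − ln(F/S)/T = 0.0156 + 0.009889 = 0.025489
q = 2.55%

2.55%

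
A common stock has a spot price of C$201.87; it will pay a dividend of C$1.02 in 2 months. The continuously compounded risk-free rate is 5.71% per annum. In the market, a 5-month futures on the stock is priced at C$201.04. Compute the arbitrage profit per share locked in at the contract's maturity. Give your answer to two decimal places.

C$4.66 per share

PV(dividends) I = 1.02·e^(−0.0571·2/12) = 1.0103
Fair futures F* = (S − I)·e^(rT) = (201.87 − 1.0103)·e^0.023792 = 200.8597 × 1.024077 = 205.6958
Market C$201.04 < fair 205.6958: forward underpriced → reverse cash-and-carry (short the stock, invest proceeds at r, pay the dividends, go long the forward).
Profit at T = |F_mkt − F*| = |201.04 − 205.6958| = C$4.66 per share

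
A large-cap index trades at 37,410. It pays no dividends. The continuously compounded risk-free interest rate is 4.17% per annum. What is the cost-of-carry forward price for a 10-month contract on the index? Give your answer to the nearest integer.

38,733

F = S·e^(rT) = 37410 · e^(0.0417 × 10/12)
= 37410 · e^0.034750 = 37410 × 1.035361
F = 38,733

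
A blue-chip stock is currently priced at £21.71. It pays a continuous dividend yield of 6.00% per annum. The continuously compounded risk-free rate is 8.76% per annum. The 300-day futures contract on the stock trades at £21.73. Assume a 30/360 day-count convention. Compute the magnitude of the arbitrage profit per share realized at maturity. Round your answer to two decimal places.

£0.49 per share

Fair futures: F* = S·e^(carry·T), with carry = (r − q) = 0.0876 − 0.0600 = 0.0276
F* = 21.71 · e^(0.0276 × 300/360) = 21.71 · e^0.023000 = 21.71 × 1.023267 = £22.2151
Market £21.73 < fair £22.2151: forward underpriced → reverse cash-and-carry (short spot, go long the forward).
At maturity, profit = |F_mkt − F*| = |21.73 − 22.2151| = £0.49 per share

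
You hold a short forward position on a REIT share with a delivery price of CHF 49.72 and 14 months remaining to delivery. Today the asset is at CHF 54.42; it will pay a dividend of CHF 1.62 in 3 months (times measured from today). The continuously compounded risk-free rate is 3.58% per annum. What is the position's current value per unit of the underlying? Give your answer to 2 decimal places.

-CHF 5.13

PV(remaining dividends) I = 1.62·e^(−0.0358·3/12) = 1.6056
Current forward F = (S − I)·e^(rT) = (54.42 − 1.6056)·e^(0.0358·14/12) = 52.8144 × 1.042651 = 55.0670
Value (long) = (F − K)·e^(−rT) = (55.0670 − 49.72) × 0.959094 = 5.1283
Short position value = −(long value) = -CHF 5.13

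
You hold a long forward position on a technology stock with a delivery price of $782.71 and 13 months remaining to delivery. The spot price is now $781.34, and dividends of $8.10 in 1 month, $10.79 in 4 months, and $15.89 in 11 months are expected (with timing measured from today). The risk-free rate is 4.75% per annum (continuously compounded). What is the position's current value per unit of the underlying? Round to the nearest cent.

$3.99

PV(remaining dividends) I = 8.10·e^(−0.0475·1/12) + 10.79·e^(−0.0475·4/12) + 15.89·e^(−0.0475·11/12) = 33.9015
Current forward F = (S − I)·e^(rT) = (781.34 − 33.9015)·e^(0.0475·13/12) = 747.4385 × 1.052805 = 786.9070
Value (long) = (F − K)·e^(−rT) = (786.9070 − 782.71) × 0.949843 = 3.9865
Value = $3.99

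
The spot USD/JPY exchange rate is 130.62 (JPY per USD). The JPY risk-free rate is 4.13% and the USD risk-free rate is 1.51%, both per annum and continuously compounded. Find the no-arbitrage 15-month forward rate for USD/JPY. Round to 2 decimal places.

F = S·e^((r_JPY − r_USD)T) = 130.62 · e^((0.0413 − 0.0151) × 15/12)
= 130.62 · e^0.032750 = 130.62 × 1.033292
F = 134.97 JPY per USD

134.97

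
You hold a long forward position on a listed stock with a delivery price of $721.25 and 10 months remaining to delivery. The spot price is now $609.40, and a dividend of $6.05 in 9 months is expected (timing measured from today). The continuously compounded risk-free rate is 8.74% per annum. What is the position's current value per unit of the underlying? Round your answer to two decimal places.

PV(remaining dividends) I = 6.05·e^(−0.0874·9/12) = 5.6661
Current forward F = (S − I)·e^(rT) = (609.40 − 5.6661)·e^(0.0874·10/12) = 603.7339 × 1.075551 = 649.3466
Value (long) = (F − K)·e^(−rT) = (649.3466 − 721.25) × 0.929756 = -66.8526
Value = -$66.85

-$66.85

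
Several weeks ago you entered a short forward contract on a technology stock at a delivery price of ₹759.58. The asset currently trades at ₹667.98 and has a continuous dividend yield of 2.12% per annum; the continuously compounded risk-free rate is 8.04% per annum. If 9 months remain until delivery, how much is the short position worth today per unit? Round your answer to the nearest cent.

Current fair forward for the remaining 9 months: F = S·e^((r − q)·T), (r − q) = 0.0804 − 0.0212 = 0.0592
F = 667.98 · e^(0.0592 × 9/12) = 667.98 × 1.045400 = 698.3063
Value of long forward = (F − K)·e^(−rT) = (698.3063 − 759.58) · e^(−0.0804·9/12)
= -61.2737 × 0.941482 = -57.69
Short position value = −(long value) = ₹57.69

₹57.69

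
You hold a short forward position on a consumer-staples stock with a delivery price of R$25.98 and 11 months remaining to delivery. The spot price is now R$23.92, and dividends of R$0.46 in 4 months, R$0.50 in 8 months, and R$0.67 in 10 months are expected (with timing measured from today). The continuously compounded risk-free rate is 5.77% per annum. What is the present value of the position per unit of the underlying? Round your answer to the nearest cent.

R$2.29

PV(remaining dividends) I = 0.46·e^(−0.0577·4/12) + 0.50·e^(−0.0577·8/12) + 0.67·e^(−0.0577·10/12) = 1.5709
Current forward F = (S − I)·e^(rT) = (23.92 − 1.5709)·e^(0.0577·11/12) = 22.3491 × 1.054315 = 23.5630
Value (long) = (F − K)·e^(−rT) = (23.5630 − 25.98) × 0.948483 = -2.2925
Short position value = −(long value) = R$2.29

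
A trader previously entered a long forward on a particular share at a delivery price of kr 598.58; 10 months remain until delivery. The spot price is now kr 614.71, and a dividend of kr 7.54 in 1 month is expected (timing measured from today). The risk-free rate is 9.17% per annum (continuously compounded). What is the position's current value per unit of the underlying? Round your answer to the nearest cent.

PV(remaining dividends) I = 7.54·e^(−0.0917·1/12) = 7.4826
Current forward F = (S − I)·e^(rT) = (614.71 − 7.4826)·e^(0.0917·10/12) = 607.2274 × 1.079412 = 655.4485
Value (long) = (F − K)·e^(−rT) = (655.4485 − 598.58) × 0.926430 = 52.6847
Value = kr 52.68

kr 52.68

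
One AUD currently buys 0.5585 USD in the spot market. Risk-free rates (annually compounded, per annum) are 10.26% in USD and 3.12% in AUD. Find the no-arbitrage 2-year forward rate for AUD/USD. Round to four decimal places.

By covered interest parity, F = S · (1+r_USD)^T / (1+r_AUD)^T
= 0.5585 × 1.215727 / 1.063373 = 0.5585 × 1.143274
F = 0.6385 USD per AUD

0.6385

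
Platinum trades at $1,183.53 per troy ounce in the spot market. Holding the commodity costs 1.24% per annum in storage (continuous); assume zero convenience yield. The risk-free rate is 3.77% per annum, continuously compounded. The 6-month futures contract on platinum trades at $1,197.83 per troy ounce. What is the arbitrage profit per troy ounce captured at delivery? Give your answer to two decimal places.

$15.72 per troy ounce

Fair futures: F* = S·e^(carry·T), with carry = (r + u) = 0.0377 + 0.0124 = 0.0501
F* = 1183.53 · e^(0.0501 × 6/12) = 1183.53 · e^0.02505000 = 1183.53 × 1.02536639 = $1213.5519
Market $1197.83 < fair $1213.5519: forward underpriced → reverse cash-and-carry (short spot, go long the forward).
At maturity, profit = |F_mkt − F*| = |1197.83 − 1213.5519| = $15.72 per troy ounce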